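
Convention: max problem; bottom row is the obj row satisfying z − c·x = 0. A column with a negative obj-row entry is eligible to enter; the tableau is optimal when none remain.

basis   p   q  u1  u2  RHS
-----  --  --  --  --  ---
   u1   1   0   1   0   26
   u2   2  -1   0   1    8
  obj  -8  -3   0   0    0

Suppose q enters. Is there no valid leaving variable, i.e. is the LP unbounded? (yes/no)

yes

Every constraint-row entry in column q is ≤ 0, so increasing q is unbounded.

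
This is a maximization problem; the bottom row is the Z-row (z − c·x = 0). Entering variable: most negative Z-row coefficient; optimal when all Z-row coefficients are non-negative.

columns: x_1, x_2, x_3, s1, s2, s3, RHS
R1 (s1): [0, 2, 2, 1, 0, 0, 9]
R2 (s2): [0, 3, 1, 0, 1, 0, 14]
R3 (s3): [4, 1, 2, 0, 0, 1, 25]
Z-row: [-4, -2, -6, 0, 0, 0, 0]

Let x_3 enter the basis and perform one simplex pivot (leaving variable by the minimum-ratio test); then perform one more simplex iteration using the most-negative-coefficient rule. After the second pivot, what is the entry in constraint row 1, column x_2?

Ratio test on column x_3 — row 1: 9/2 = 9/2; row 2: 14/1 = 14; row 3: 25/2 = 25/2. Minimum is 9/2 at row 1 (s1 leaves); pivot element 2.
Divide row 1 by 2; eliminate column x_3 from the other rows.
Second iteration: most negative Z-row entry is -4 in column x_1, so x_1 enters.
Ratio test on column x_1 — row 1: entry 0 ≤ 0; row 2: entry 0 ≤ 0; row 3: 16/4 = 4. Minimum is 4 at row 3 (s3 leaves); pivot element 4.
Divide row 3 by 4; eliminate column x_1 from the other rows.
After both pivots, the entry at constraint row 1, column x_2 is 1.

1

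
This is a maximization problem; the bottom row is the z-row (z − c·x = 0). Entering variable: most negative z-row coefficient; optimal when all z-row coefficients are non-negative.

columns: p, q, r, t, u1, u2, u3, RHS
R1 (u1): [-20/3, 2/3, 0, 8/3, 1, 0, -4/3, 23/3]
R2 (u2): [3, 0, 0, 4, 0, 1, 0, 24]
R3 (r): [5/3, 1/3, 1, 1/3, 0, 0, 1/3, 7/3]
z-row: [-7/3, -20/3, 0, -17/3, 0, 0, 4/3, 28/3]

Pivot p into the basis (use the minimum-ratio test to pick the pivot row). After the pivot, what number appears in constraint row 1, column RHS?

Ratio test on column p — row 1: entry -20/3 ≤ 0; row 2: 24/3 = 8; row 3: (7/3)/(5/3) = 7/5. Minimum is 7/5 at row 3 (r leaves); pivot element 5/3.
Divide row 3 by 5/3; eliminate column p from the other rows.
Row 1 update in column RHS: 23/3 − (-20/3)·(7/5) = 17.

17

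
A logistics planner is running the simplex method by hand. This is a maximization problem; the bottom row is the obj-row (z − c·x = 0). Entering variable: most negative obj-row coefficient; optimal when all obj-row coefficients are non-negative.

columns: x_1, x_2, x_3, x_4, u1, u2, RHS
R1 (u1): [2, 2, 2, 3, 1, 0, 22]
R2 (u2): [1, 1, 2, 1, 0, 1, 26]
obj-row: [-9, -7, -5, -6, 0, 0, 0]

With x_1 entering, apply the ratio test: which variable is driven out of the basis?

u1

Column x_1 entries and ratios — u1: 22/2 = 11; u2: 26/1 = 26.
Smallest ratio is 11 in the row of u1, so u1 leaves.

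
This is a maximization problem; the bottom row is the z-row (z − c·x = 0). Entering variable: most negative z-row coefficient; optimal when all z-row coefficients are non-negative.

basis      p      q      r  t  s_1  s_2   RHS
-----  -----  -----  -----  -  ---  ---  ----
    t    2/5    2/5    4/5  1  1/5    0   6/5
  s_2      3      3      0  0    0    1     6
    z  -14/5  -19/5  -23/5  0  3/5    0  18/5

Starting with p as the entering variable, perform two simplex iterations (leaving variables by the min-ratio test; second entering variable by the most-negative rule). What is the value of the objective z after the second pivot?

Ratio test on column p — row 1: (6/5)/(2/5) = 3; row 2: 6/3 = 2. Minimum is 2 at row 2 (s_2 leaves); pivot element 3.
Pivot on row 2; the z-row RHS becomes 18/5 − (-14/5)·2 = 46/5.
Next entering variable (most negative z-row entry -23/5): r.
Ratio test on column r — row 1: (2/5)/(4/5) = 1/2; row 2: entry 0 ≤ 0. Minimum is 1/2 at row 1 (t leaves); pivot element 4/5.
After the second pivot the z-row RHS is 46/5 − (-23/5)·(1/2) = 23/2.

23/2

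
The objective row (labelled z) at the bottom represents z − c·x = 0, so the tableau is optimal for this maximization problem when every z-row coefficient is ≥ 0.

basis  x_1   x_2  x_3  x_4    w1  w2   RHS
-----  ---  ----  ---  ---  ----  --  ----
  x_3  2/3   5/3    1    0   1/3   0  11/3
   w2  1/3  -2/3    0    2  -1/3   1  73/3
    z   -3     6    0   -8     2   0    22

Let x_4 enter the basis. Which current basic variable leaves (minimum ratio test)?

Column x_4 entries and ratios — x_3: 0 ≤ 0, skip; w2: (73/3)/2 = 73/6.
Smallest ratio is 73/6 in the row of w2, so w2 leaves.

w2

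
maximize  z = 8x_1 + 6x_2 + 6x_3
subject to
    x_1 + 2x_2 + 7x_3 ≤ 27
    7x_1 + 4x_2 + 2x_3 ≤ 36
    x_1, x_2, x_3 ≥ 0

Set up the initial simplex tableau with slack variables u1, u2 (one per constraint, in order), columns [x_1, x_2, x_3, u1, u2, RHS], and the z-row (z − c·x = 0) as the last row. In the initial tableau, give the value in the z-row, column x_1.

The z-row carries the negated objective coefficients: the x_1 entry is -8.

-8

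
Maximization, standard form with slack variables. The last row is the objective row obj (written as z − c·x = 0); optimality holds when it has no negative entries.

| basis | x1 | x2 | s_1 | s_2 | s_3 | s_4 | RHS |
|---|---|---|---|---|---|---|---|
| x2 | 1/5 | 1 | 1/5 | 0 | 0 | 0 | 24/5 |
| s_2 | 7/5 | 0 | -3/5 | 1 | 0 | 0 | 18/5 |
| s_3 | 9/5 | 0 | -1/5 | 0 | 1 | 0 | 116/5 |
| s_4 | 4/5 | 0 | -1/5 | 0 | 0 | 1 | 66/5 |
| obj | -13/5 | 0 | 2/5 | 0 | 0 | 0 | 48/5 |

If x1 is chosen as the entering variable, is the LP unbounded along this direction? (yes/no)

Column x1 has positive entries in row(s) 1, 2, 3, 4, so the ratio test bounds it — not unbounded.

no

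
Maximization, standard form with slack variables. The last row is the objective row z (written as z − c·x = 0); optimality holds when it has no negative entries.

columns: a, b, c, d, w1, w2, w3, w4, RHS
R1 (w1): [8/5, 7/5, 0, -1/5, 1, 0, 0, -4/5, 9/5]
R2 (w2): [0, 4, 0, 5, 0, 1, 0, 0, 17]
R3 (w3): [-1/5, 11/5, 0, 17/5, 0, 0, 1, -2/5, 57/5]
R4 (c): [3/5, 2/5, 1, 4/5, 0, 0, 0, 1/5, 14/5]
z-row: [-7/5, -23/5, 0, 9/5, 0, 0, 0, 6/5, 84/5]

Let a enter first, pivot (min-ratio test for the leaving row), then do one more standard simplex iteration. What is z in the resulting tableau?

Ratio test on column a — row 1: (9/5)/(8/5) = 9/8; row 2: entry 0 ≤ 0; row 3: entry -1/5 ≤ 0; row 4: (14/5)/(3/5) = 14/3. Minimum is 9/8 at row 1 (w1 leaves); pivot element 8/5.
Pivot on row 1; the z-row RHS becomes 84/5 − (-7/5)·(9/8) = 147/8.
Next entering variable (most negative z-row entry -27/8): b.
Ratio test on column b — row 1: (9/8)/(7/8) = 9/7; row 2: 17/4 = 17/4; row 3: (93/8)/(19/8) = 93/19; row 4: entry -1/8 ≤ 0. Minimum is 9/7 at row 1 (a leaves); pivot element 7/8.
After the second pivot the z-row RHS is 147/8 − (-27/8)·(9/7) = 159/7.

159/7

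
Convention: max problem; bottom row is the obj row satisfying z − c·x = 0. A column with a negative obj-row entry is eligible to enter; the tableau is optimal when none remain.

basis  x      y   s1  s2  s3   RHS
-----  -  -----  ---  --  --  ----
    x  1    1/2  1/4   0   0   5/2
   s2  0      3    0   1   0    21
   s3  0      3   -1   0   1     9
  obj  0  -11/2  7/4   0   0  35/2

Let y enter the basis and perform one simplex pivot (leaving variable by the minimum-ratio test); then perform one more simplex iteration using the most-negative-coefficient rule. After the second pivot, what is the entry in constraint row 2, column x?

Ratio test on column y — row 1: (5/2)/(1/2) = 5; row 2: 21/3 = 7; row 3: 9/3 = 3. Minimum is 3 at row 3 (s3 leaves); pivot element 3.
Divide row 3 by 3; eliminate column y from the other rows.
Second iteration: most negative obj-row entry is -1/12 in column s1, so s1 enters.
Ratio test on column s1 — row 1: 1/(5/12) = 12/5; row 2: 12/1 = 12; row 3: entry -1/3 ≤ 0. Minimum is 12/5 at row 1 (x leaves); pivot element 5/12.
Divide row 1 by 5/12; eliminate column s1 from the other rows.
After both pivots, the entry at constraint row 2, column x is -12/5.

-12/5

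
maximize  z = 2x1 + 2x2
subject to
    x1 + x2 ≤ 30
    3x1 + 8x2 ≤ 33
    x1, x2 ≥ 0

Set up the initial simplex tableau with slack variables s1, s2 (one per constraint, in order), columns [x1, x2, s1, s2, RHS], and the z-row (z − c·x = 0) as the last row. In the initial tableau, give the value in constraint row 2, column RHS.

The RHS of constraint 2 is b_2 = 33.

33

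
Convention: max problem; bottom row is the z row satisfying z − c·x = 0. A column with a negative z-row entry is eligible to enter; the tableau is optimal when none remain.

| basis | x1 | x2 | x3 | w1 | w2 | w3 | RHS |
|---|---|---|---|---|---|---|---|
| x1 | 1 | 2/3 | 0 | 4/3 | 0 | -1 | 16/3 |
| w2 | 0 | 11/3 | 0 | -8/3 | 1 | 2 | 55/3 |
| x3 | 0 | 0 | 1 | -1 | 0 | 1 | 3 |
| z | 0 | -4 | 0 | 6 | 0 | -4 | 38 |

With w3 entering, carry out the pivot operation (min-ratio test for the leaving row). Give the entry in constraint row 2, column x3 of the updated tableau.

Ratio test on column w3 — row 1: entry -1 ≤ 0; row 2: (55/3)/2 = 55/6; row 3: 3/1 = 3. Minimum is 3 at row 3 (x3 leaves); pivot element 1.
Divide row 3 by 1; eliminate column w3 from the other rows.
Row 2 update in column x3: 0 − 2·1 = -2.

-2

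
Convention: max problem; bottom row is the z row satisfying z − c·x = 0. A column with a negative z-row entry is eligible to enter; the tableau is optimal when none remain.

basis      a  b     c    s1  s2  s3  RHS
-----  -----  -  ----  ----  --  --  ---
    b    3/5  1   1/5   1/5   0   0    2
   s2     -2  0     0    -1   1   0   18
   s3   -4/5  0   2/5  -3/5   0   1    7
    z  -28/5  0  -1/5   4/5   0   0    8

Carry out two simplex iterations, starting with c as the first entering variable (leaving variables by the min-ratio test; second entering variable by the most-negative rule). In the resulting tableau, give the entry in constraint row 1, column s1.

1/3

Ratio test on column c — row 1: 2/(1/5) = 10; row 2: entry 0 ≤ 0; row 3: 7/(2/5) = 35/2. Minimum is 10 at row 1 (b leaves); pivot element 1/5.
Divide row 1 by 1/5; eliminate column c from the other rows.
Second iteration: most negative z-row entry is -5 in column a, so a enters.
Ratio test on column a — row 1: 10/3 = 10/3; row 2: entry -2 ≤ 0; row 3: entry -2 ≤ 0. Minimum is 10/3 at row 1 (c leaves); pivot element 3.
Divide row 1 by 3; eliminate column a from the other rows.
After both pivots, the entry at constraint row 1, column s1 is 1/3.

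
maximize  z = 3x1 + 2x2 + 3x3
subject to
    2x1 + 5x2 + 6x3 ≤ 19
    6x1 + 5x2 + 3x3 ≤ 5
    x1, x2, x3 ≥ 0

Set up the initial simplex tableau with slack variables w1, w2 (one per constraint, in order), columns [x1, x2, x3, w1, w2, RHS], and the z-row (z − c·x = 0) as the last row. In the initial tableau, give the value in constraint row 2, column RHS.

5

The RHS of constraint 2 is b_2 = 5.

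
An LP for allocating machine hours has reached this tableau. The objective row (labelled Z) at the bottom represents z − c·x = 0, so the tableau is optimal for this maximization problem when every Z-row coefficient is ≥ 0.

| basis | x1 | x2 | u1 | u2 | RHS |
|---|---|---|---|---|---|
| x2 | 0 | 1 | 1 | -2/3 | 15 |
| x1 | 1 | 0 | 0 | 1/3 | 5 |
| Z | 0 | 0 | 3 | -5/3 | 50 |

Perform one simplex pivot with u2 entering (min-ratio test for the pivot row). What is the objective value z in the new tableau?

75

Ratio test on column u2 — row 1: entry -2/3 ≤ 0; row 2: 5/(1/3) = 15. Minimum is 15 at row 2 (x1 leaves); pivot element 1/3.
Pivot on row 2; the Z-row RHS becomes 50 − (-5/3)·15 = 75.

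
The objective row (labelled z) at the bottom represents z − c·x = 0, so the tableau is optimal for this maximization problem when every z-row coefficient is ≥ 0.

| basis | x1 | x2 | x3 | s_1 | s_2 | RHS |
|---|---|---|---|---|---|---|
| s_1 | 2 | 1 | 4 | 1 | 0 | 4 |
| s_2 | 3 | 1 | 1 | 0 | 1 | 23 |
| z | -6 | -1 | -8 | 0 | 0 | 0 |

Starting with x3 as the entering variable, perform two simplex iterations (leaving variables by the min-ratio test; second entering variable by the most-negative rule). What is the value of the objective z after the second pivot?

Ratio test on column x3 — row 1: 4/4 = 1; row 2: 23/1 = 23. Minimum is 1 at row 1 (s_1 leaves); pivot element 4.
Pivot on row 1; the z-row RHS becomes 0 − (-8)·1 = 8.
Next entering variable (most negative z-row entry -2): x1.
Ratio test on column x1 — row 1: 1/(1/2) = 2; row 2: 22/(5/2) = 44/5. Minimum is 2 at row 1 (x3 leaves); pivot element 1/2.
After the second pivot the z-row RHS is 8 − (-2)·2 = 12.

12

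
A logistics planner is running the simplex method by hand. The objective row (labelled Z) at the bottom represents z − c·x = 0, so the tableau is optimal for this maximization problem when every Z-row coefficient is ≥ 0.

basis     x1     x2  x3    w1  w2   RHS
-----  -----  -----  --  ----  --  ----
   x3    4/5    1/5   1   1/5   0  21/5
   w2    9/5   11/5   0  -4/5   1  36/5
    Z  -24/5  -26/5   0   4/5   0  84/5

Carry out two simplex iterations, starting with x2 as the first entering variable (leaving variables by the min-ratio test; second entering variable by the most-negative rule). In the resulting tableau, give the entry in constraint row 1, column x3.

11/3

Ratio test on column x2 — row 1: (21/5)/(1/5) = 21; row 2: (36/5)/(11/5) = 36/11. Minimum is 36/11 at row 2 (w2 leaves); pivot element 11/5.
Divide row 2 by 11/5; eliminate column x2 from the other rows.
Second iteration: most negative Z-row entry is -12/11 in column w1, so w1 enters.
Ratio test on column w1 — row 1: (39/11)/(3/11) = 13; row 2: entry -4/11 ≤ 0. Minimum is 13 at row 1 (x3 leaves); pivot element 3/11.
Divide row 1 by 3/11; eliminate column w1 from the other rows.
After both pivots, the entry at constraint row 1, column x3 is 11/3.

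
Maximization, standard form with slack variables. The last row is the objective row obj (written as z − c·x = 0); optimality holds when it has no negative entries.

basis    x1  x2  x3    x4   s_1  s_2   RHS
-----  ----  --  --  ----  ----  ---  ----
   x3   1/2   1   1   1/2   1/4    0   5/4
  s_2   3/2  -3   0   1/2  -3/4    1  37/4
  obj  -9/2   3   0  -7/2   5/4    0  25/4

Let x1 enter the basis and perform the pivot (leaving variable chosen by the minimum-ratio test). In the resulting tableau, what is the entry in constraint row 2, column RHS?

Ratio test on column x1 — row 1: (5/4)/(1/2) = 5/2; row 2: (37/4)/(3/2) = 37/6. Minimum is 5/2 at row 1 (x3 leaves); pivot element 1/2.
Divide row 1 by 1/2; eliminate column x1 from the other rows.
Row 2 update in column RHS: 37/4 − (3/2)·(5/2) = 11/2.

11/2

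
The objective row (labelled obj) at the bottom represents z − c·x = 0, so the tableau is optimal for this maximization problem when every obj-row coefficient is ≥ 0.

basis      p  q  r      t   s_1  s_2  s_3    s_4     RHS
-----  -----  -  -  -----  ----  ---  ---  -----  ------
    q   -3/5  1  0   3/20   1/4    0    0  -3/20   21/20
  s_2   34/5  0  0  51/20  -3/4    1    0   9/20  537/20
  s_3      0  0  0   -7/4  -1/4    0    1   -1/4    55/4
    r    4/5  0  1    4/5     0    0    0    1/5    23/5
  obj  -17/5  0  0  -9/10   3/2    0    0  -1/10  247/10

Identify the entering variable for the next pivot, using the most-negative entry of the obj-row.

p

Negative obj-row entries: p: -17/5, t: -9/10, s_4: -1/10.
The most negative is -17/5 in column p, so p enters.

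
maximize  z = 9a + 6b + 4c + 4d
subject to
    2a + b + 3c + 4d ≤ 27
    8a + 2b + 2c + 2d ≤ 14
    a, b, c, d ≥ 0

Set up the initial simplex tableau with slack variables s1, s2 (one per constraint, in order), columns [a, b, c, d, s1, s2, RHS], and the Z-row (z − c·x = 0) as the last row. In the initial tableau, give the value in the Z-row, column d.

The Z-row carries the negated objective coefficients: the d entry is -4.

-4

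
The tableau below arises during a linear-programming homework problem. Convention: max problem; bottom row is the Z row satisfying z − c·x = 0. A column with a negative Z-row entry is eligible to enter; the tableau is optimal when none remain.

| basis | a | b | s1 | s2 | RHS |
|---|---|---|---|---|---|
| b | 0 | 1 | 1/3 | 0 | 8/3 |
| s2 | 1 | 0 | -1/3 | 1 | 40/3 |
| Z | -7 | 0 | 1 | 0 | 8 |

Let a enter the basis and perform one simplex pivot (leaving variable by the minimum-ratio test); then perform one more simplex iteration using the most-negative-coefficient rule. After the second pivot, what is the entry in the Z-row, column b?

4

Ratio test on column a — row 1: entry 0 ≤ 0; row 2: (40/3)/1 = 40/3. Minimum is 40/3 at row 2 (s2 leaves); pivot element 1.
Divide row 2 by 1; eliminate column a from the other rows.
Second iteration: most negative Z-row entry is -4/3 in column s1, so s1 enters.
Ratio test on column s1 — row 1: (8/3)/(1/3) = 8; row 2: entry -1/3 ≤ 0. Minimum is 8 at row 1 (b leaves); pivot element 1/3.
Divide row 1 by 1/3; eliminate column s1 from the other rows.
After both pivots, the entry at the Z-row, column b is 4.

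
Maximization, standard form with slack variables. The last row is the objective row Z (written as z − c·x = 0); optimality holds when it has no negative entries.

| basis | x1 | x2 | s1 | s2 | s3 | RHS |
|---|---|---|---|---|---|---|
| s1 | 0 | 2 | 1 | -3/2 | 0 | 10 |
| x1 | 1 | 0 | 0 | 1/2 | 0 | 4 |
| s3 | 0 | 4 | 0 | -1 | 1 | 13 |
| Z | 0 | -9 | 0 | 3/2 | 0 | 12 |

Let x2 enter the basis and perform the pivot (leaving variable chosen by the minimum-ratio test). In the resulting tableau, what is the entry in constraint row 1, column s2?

-1

Ratio test on column x2 — row 1: 10/2 = 5; row 2: entry 0 ≤ 0; row 3: 13/4 = 13/4. Minimum is 13/4 at row 3 (s3 leaves); pivot element 4.
Divide row 3 by 4; eliminate column x2 from the other rows.
Row 1 update in column s2: -3/2 − 2·(-1/4) = -1.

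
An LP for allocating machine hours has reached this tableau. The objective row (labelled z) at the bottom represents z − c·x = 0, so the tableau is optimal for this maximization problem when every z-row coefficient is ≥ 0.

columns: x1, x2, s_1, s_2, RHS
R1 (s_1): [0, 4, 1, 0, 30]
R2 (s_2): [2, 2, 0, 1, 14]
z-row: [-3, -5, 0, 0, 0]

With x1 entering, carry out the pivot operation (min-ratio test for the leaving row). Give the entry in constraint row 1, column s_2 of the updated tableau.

0

Ratio test on column x1 — row 1: entry 0 ≤ 0; row 2: 14/2 = 7. Minimum is 7 at row 2 (s_2 leaves); pivot element 2.
Divide row 2 by 2; eliminate column x1 from the other rows.
Row 1 update in column s_2: 0 − 0·(1/2) = 0.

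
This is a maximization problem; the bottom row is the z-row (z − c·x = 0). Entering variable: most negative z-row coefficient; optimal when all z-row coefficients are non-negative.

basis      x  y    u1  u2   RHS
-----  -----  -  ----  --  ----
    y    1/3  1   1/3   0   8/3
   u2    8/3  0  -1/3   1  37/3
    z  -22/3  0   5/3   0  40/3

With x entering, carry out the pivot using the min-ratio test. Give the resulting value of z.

Ratio test on column x — row 1: (8/3)/(1/3) = 8; row 2: (37/3)/(8/3) = 37/8. Minimum is 37/8 at row 2 (u2 leaves); pivot element 8/3.
Pivot on row 2; the z-row RHS becomes 40/3 − (-22/3)·(37/8) = 189/4.

189/4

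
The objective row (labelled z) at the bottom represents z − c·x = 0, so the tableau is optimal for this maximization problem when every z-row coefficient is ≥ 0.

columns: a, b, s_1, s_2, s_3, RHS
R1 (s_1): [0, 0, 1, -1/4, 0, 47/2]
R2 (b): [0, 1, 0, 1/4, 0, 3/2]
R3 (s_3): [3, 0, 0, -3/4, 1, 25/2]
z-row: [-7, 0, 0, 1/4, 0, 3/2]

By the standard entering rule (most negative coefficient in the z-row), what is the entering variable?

a

Negative z-row entries: a: -7.
The most negative is -7 in column a, so a enters.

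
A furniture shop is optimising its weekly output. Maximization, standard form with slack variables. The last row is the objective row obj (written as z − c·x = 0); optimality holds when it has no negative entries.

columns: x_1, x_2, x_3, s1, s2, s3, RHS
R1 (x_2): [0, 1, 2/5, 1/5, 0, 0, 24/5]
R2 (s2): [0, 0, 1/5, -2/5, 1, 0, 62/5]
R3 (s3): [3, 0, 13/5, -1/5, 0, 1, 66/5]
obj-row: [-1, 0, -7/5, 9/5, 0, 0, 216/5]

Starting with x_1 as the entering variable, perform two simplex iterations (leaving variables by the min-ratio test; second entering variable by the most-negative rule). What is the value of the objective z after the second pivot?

Ratio test on column x_1 — row 1: entry 0 ≤ 0; row 2: entry 0 ≤ 0; row 3: (66/5)/3 = 22/5. Minimum is 22/5 at row 3 (s3 leaves); pivot element 3.
Pivot on row 3; the obj-row RHS becomes 216/5 − (-1)·(22/5) = 238/5.
Next entering variable (most negative obj-row entry -8/15): x_3.
Ratio test on column x_3 — row 1: (24/5)/(2/5) = 12; row 2: (62/5)/(1/5) = 62; row 3: (22/5)/(13/15) = 66/13. Minimum is 66/13 at row 3 (x_1 leaves); pivot element 13/15.
After the second pivot the obj-row RHS is 238/5 − (-8/15)·(66/13) = 654/13.

654/13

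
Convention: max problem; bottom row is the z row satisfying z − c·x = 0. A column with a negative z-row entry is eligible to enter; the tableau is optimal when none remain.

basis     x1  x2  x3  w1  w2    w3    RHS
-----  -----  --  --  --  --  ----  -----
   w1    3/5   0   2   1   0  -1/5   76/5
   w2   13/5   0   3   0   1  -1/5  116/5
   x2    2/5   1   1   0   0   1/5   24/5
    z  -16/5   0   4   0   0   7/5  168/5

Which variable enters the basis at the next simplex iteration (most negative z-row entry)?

Negative z-row entries: x1: -16/5.
The most negative is -16/5 in column x1, so x1 enters.

x1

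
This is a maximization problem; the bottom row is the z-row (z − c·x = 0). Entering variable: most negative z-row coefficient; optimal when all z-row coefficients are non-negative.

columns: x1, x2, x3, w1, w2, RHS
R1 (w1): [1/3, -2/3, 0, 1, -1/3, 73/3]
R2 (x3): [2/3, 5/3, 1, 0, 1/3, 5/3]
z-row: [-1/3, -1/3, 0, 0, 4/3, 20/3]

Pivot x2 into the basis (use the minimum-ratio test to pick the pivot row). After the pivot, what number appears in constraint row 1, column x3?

Ratio test on column x2 — row 1: entry -2/3 ≤ 0; row 2: (5/3)/(5/3) = 1. Minimum is 1 at row 2 (x3 leaves); pivot element 5/3.
Divide row 2 by 5/3; eliminate column x2 from the other rows.
Row 1 update in column x3: 0 − (-2/3)·(3/5) = 2/5.

2/5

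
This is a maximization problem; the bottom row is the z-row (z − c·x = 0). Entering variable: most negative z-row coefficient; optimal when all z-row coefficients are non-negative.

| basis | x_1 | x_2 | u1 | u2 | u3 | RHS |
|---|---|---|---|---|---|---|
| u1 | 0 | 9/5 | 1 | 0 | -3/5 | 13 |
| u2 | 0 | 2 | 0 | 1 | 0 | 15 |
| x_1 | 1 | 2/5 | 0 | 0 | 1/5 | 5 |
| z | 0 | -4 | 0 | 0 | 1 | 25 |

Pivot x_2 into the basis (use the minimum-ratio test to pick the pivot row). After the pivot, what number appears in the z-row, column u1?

Ratio test on column x_2 — row 1: 13/(9/5) = 65/9; row 2: 15/2 = 15/2; row 3: 5/(2/5) = 25/2. Minimum is 65/9 at row 1 (u1 leaves); pivot element 9/5.
Divide row 1 by 9/5; eliminate column x_2 from the other rows.
z-row update in column u1: 0 − (-4)·(5/9) = 20/9.

20/9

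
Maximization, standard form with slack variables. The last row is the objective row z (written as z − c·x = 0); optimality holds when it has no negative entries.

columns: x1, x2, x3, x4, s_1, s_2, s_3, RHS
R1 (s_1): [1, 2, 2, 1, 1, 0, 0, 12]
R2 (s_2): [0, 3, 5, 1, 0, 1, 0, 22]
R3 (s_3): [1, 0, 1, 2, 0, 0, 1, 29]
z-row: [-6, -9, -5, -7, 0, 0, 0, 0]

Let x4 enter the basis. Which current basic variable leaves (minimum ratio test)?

Column x4 entries and ratios — s_1: 12/1 = 12; s_2: 22/1 = 22; s_3: 29/2 = 29/2.
Smallest ratio is 12 in the row of s_1, so s_1 leaves.

s_1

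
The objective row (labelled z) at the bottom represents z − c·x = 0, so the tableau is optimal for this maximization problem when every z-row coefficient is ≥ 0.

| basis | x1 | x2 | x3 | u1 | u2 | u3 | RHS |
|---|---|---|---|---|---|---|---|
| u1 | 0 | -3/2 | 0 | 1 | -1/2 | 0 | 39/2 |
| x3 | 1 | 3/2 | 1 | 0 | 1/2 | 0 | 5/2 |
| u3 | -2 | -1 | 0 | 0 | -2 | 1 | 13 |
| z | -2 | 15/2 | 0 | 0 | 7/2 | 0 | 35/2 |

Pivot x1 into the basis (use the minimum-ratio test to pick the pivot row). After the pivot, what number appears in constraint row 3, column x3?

2

Ratio test on column x1 — row 1: entry 0 ≤ 0; row 2: (5/2)/1 = 5/2; row 3: entry -2 ≤ 0. Minimum is 5/2 at row 2 (x3 leaves); pivot element 1.
Divide row 2 by 1; eliminate column x1 from the other rows.
Row 3 update in column x3: 0 − (-2)·1 = 2.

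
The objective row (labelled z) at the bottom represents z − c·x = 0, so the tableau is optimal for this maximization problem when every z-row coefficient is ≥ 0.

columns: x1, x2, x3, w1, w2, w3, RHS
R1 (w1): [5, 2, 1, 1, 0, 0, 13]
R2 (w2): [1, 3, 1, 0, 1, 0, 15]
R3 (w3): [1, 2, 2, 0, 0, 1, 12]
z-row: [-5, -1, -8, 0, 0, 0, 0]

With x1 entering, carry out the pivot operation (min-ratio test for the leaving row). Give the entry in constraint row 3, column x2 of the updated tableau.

8/5

Ratio test on column x1 — row 1: 13/5 = 13/5; row 2: 15/1 = 15; row 3: 12/1 = 12. Minimum is 13/5 at row 1 (w1 leaves); pivot element 5.
Divide row 1 by 5; eliminate column x1 from the other rows.
Row 3 update in column x2: 2 − 1·(2/5) = 8/5.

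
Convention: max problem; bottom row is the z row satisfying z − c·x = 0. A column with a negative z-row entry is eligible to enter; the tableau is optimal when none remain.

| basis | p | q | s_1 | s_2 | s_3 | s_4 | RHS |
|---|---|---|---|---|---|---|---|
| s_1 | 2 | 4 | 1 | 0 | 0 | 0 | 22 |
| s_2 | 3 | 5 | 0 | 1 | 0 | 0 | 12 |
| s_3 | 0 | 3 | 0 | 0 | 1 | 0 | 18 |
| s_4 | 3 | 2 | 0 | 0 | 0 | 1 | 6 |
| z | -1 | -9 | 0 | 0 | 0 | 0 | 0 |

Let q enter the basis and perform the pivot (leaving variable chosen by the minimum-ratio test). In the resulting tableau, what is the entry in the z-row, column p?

Ratio test on column q — row 1: 22/4 = 11/2; row 2: 12/5 = 12/5; row 3: 18/3 = 6; row 4: 6/2 = 3. Minimum is 12/5 at row 2 (s_2 leaves); pivot element 5.
Divide row 2 by 5; eliminate column q from the other rows.
z-row update in column p: -1 − (-9)·(3/5) = 22/5.

22/5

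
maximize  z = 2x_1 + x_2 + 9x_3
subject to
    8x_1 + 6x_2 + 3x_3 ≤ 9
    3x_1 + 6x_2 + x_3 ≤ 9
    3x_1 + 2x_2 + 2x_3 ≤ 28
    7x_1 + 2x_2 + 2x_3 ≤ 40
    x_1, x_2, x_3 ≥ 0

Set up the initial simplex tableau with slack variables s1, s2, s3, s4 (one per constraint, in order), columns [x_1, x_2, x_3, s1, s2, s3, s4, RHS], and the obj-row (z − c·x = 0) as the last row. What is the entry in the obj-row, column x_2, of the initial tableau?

The obj-row carries the negated objective coefficients: the x_2 entry is -1.

-1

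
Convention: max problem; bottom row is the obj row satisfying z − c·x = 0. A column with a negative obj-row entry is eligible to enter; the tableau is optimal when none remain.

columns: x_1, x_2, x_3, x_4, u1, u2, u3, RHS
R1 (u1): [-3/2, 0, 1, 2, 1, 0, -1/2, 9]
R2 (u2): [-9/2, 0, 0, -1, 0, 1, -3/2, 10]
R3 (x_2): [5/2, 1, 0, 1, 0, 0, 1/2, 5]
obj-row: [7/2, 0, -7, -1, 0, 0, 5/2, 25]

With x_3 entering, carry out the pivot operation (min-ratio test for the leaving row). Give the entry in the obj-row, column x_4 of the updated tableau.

13

Ratio test on column x_3 — row 1: 9/1 = 9; row 2: entry 0 ≤ 0; row 3: entry 0 ≤ 0. Minimum is 9 at row 1 (u1 leaves); pivot element 1.
Divide row 1 by 1; eliminate column x_3 from the other rows.
obj-row update in column x_4: -1 − (-7)·2 = 13.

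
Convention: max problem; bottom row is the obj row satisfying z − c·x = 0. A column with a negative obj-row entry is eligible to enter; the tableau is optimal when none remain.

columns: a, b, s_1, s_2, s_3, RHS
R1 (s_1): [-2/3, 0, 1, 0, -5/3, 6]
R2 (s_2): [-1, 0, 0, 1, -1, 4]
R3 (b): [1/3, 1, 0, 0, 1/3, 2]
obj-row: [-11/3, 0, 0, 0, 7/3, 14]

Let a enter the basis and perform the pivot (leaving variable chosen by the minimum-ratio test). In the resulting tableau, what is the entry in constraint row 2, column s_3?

Ratio test on column a — row 1: entry -2/3 ≤ 0; row 2: entry -1 ≤ 0; row 3: 2/(1/3) = 6. Minimum is 6 at row 3 (b leaves); pivot element 1/3.
Divide row 3 by 1/3; eliminate column a from the other rows.
Row 2 update in column s_3: -1 − (-1)·1 = 0.

0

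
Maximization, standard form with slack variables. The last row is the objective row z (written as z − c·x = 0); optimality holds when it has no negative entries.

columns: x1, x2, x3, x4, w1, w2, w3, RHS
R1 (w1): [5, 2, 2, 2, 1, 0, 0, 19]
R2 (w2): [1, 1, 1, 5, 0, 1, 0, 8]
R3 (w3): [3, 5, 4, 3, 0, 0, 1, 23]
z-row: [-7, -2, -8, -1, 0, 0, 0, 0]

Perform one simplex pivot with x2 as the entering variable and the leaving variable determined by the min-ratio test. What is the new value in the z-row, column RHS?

Ratio test on column x2 — row 1: 19/2 = 19/2; row 2: 8/1 = 8; row 3: 23/5 = 23/5. Minimum is 23/5 at row 3 (w3 leaves); pivot element 5.
Divide row 3 by 5; eliminate column x2 from the other rows.
z-row update in column RHS: 0 − (-2)·(23/5) = 46/5.

46/5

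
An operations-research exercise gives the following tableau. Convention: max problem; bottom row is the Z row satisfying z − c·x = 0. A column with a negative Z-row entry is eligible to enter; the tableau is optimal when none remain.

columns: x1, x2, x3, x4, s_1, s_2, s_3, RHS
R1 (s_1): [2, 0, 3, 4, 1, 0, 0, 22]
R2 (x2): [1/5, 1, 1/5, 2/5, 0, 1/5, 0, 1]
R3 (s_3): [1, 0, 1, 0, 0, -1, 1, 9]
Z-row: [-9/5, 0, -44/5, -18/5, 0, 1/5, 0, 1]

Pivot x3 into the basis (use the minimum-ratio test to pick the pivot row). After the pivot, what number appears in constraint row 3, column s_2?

-2

Ratio test on column x3 — row 1: 22/3 = 22/3; row 2: 1/(1/5) = 5; row 3: 9/1 = 9. Minimum is 5 at row 2 (x2 leaves); pivot element 1/5.
Divide row 2 by 1/5; eliminate column x3 from the other rows.
Row 3 update in column s_2: -1 − 1·1 = -2.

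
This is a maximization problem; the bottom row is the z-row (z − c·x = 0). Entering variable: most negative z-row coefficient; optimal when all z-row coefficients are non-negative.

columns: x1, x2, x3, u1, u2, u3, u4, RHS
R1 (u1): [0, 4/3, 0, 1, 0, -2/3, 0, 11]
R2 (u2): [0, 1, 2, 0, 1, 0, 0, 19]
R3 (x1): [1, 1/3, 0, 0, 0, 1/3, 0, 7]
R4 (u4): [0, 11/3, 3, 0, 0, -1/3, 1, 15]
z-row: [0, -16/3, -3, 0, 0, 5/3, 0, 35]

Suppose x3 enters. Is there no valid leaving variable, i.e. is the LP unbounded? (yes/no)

Column x3 has positive entries in row(s) 2, 4, so the ratio test bounds it — not unbounded.

no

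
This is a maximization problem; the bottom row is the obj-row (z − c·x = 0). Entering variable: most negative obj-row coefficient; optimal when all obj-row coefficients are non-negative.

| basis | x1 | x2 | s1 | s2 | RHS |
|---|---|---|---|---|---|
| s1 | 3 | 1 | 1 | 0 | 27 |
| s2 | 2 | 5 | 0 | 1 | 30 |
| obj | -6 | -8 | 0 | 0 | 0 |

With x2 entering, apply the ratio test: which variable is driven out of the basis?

s2

Column x2 entries and ratios — s1: 27/1 = 27; s2: 30/5 = 6.
Smallest ratio is 6 in the row of s2, so s2 leaves.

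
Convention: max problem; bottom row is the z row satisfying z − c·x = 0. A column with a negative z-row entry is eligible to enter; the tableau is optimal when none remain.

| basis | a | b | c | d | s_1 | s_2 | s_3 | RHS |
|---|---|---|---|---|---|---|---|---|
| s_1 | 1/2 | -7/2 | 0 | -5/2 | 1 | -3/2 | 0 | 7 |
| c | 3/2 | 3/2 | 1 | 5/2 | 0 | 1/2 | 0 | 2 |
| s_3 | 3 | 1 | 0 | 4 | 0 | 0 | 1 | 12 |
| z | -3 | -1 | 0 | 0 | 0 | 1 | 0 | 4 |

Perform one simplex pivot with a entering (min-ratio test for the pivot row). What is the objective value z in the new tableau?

Ratio test on column a — row 1: 7/(1/2) = 14; row 2: 2/(3/2) = 4/3; row 3: 12/3 = 4. Minimum is 4/3 at row 2 (c leaves); pivot element 3/2.
Pivot on row 2; the z-row RHS becomes 4 − (-3)·(4/3) = 8.

8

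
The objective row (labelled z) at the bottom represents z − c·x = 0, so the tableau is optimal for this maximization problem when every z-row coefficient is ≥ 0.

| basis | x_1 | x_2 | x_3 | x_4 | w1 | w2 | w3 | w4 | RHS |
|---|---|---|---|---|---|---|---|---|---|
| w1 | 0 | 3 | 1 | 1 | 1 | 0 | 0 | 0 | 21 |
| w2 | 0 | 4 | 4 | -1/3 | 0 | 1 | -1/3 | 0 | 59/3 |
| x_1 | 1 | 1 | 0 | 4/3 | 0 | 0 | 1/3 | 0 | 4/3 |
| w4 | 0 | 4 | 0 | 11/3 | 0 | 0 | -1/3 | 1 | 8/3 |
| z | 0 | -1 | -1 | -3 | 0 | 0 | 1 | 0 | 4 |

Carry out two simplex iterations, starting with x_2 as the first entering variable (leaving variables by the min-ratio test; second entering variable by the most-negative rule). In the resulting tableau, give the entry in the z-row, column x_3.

Ratio test on column x_2 — row 1: 21/3 = 7; row 2: (59/3)/4 = 59/12; row 3: (4/3)/1 = 4/3; row 4: (8/3)/4 = 2/3. Minimum is 2/3 at row 4 (w4 leaves); pivot element 4.
Divide row 4 by 4; eliminate column x_2 from the other rows.
Second iteration: most negative z-row entry is -25/12 in column x_4, so x_4 enters.
Ratio test on column x_4 — row 1: entry -7/4 ≤ 0; row 2: entry -4 ≤ 0; row 3: (2/3)/(5/12) = 8/5; row 4: (2/3)/(11/12) = 8/11. Minimum is 8/11 at row 4 (x_2 leaves); pivot element 11/12.
Divide row 4 by 11/12; eliminate column x_4 from the other rows.
After both pivots, the entry at the z-row, column x_3 is -1.

-1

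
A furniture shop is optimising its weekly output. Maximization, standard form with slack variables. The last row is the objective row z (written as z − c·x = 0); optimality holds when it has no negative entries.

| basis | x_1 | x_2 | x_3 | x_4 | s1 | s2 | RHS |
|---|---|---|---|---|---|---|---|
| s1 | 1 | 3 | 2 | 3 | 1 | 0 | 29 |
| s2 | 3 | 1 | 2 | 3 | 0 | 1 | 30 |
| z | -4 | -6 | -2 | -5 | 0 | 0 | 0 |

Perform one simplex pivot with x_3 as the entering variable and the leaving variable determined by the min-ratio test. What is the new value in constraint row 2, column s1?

-1

Ratio test on column x_3 — row 1: 29/2 = 29/2; row 2: 30/2 = 15. Minimum is 29/2 at row 1 (s1 leaves); pivot element 2.
Divide row 1 by 2; eliminate column x_3 from the other rows.
Row 2 update in column s1: 0 − 2·(1/2) = -1.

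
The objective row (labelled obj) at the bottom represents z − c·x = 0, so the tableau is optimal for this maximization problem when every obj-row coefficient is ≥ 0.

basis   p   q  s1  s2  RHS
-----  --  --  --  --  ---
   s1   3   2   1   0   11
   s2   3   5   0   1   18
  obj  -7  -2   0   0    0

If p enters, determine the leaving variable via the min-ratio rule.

Column p entries and ratios — s1: 11/3 = 11/3; s2: 18/3 = 6.
Smallest ratio is 11/3 in the row of s1, so s1 leaves.

s1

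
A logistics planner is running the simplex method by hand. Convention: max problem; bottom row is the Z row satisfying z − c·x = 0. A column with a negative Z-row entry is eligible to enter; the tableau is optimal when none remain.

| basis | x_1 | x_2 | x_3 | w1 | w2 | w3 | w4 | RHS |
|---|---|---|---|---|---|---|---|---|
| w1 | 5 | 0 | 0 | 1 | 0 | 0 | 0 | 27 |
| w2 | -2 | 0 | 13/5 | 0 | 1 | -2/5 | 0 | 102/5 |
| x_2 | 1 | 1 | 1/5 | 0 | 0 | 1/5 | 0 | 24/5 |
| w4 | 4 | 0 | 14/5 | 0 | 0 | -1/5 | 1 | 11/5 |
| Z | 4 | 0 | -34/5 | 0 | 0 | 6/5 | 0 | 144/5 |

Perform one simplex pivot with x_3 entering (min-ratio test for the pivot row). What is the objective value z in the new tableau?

Ratio test on column x_3 — row 1: entry 0 ≤ 0; row 2: (102/5)/(13/5) = 102/13; row 3: (24/5)/(1/5) = 24; row 4: (11/5)/(14/5) = 11/14. Minimum is 11/14 at row 4 (w4 leaves); pivot element 14/5.
Pivot on row 4; the Z-row RHS becomes 144/5 − (-34/5)·(11/14) = 239/7.

239/7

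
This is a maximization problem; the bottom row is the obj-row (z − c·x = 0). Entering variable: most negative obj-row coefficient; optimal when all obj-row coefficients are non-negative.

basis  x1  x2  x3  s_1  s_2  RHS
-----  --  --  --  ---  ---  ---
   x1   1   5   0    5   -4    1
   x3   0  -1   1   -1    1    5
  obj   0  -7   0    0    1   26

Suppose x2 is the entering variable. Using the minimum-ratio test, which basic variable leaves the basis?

Column x2 entries and ratios — x1: 1/5 = 1/5; x3: -1 ≤ 0, skip.
Smallest ratio is 1/5 in the row of x1, so x1 leaves.

x1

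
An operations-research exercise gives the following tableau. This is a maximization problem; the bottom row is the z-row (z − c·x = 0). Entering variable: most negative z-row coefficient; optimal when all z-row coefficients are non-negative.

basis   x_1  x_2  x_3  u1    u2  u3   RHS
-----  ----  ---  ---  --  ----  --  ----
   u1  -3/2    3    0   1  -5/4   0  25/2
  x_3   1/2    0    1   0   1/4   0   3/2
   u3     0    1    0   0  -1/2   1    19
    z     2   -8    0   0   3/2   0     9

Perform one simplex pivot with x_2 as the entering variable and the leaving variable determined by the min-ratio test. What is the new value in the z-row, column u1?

Ratio test on column x_2 — row 1: (25/2)/3 = 25/6; row 2: entry 0 ≤ 0; row 3: 19/1 = 19. Minimum is 25/6 at row 1 (u1 leaves); pivot element 3.
Divide row 1 by 3; eliminate column x_2 from the other rows.
z-row update in column u1: 0 − (-8)·(1/3) = 8/3.

8/3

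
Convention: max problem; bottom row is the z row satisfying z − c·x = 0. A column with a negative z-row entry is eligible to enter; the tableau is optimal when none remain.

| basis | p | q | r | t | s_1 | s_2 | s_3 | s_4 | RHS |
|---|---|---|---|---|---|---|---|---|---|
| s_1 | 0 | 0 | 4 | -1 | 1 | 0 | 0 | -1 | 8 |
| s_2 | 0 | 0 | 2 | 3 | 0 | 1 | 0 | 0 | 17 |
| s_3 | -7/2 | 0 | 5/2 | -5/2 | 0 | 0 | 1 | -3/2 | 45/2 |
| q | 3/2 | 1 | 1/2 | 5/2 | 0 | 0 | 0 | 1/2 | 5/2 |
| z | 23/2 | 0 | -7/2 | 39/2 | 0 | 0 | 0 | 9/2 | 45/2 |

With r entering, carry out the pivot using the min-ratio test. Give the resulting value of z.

Ratio test on column r — row 1: 8/4 = 2; row 2: 17/2 = 17/2; row 3: (45/2)/(5/2) = 9; row 4: (5/2)/(1/2) = 5. Minimum is 2 at row 1 (s_1 leaves); pivot element 4.
Pivot on row 1; the z-row RHS becomes 45/2 − (-7/2)·2 = 59/2.

59/2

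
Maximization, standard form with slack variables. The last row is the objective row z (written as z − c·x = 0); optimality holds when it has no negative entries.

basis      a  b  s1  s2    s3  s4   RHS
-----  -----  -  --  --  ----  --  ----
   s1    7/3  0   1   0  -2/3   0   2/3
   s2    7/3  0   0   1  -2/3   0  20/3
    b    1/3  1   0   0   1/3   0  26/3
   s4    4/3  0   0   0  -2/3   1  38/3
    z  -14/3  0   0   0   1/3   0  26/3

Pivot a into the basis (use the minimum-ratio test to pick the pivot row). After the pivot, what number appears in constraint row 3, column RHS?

Ratio test on column a — row 1: (2/3)/(7/3) = 2/7; row 2: (20/3)/(7/3) = 20/7; row 3: (26/3)/(1/3) = 26; row 4: (38/3)/(4/3) = 19/2. Minimum is 2/7 at row 1 (s1 leaves); pivot element 7/3.
Divide row 1 by 7/3; eliminate column a from the other rows.
Row 3 update in column RHS: 26/3 − (1/3)·(2/7) = 60/7.

60/7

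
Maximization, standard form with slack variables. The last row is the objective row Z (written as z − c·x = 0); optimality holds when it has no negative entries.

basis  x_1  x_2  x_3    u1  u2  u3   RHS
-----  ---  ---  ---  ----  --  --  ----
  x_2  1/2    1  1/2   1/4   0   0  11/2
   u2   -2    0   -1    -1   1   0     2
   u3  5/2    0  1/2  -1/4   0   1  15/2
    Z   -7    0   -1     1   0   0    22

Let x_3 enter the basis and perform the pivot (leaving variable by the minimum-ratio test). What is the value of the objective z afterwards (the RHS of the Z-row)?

33

Ratio test on column x_3 — row 1: (11/2)/(1/2) = 11; row 2: entry -1 ≤ 0; row 3: (15/2)/(1/2) = 15. Minimum is 11 at row 1 (x_2 leaves); pivot element 1/2.
Pivot on row 1; the Z-row RHS becomes 22 − (-1)·11 = 33.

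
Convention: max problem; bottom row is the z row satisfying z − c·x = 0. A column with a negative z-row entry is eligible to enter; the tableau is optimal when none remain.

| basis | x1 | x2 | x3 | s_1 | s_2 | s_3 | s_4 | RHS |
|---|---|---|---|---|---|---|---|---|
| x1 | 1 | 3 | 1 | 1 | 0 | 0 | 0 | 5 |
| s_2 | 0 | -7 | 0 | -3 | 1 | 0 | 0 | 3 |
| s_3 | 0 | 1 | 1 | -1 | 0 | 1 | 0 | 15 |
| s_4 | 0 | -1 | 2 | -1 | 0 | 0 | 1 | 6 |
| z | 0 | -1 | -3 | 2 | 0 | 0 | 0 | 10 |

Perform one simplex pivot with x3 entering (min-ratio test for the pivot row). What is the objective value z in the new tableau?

19

Ratio test on column x3 — row 1: 5/1 = 5; row 2: entry 0 ≤ 0; row 3: 15/1 = 15; row 4: 6/2 = 3. Minimum is 3 at row 4 (s_4 leaves); pivot element 2.
Pivot on row 4; the z-row RHS becomes 10 − (-3)·3 = 19.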